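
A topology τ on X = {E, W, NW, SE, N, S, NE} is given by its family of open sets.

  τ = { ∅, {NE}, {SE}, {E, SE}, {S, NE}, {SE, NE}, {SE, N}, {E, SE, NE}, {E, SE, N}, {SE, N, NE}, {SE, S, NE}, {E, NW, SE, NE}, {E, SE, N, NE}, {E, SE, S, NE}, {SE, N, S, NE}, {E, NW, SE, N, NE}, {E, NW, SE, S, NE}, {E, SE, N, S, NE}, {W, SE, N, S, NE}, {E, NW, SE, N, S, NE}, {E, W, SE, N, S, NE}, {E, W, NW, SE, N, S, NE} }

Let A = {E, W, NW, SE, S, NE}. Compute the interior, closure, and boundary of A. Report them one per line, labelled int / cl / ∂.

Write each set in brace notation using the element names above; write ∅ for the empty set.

int(A) = {E, NW, SE, S, NE}
cl(A)  = {E, W, NW, SE, N, S, NE}
∂A     = {W, N}

interior: largest open inside A is {E, NW, SE, S, NE} (from ∅, {SE}, {NE}, {S, NE}, {SE, NE}, {E, SE}, {SE, S, NE}, {E, SE, NE}, {E, SE, S, NE}, {E, NW, SE, NE}, {E, NW, SE, S, NE})
cl via duality: int({N}) = ∅, so X∖∅ = {E, W, NW, SE, N, S, NE}
cl∖int = {W, N}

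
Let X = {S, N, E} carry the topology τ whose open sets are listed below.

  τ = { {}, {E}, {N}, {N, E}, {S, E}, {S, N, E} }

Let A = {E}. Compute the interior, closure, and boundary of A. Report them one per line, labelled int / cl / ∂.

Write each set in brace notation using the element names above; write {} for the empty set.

interior: largest open inside A is {E} (from {}, {E})
cl via duality: int({S, N}) = {N}, so X∖{N} = {S, E}
cl∖int = {S}

int(A) = {E}
cl(A)  = {S, E}
∂A     = {S}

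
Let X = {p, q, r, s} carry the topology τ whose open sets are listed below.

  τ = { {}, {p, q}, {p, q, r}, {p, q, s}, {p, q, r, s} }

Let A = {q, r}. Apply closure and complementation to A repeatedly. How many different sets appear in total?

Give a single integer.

complement {p, s}; its interior {}; cl(A) = X∖{} = {p, q, r, s}
With k = closure, c = complement:
  1. A     = {q, r}
  2. kA    = {p, q, r, s}
  3. cA    = {p, s}
  4. ckA   = {}
k, c of each give nothing new

4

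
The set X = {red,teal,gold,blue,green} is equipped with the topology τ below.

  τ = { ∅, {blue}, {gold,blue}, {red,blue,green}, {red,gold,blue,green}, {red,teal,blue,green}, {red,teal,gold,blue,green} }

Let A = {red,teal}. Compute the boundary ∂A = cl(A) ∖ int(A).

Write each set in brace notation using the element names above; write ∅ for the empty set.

{red,teal,green}

interior: largest open inside A is ∅ (from ∅)
cl via duality: int({gold,blue,green}) = {gold,blue}, so X∖{gold,blue} = {red,teal,green}
cl∖int = {red,teal,green}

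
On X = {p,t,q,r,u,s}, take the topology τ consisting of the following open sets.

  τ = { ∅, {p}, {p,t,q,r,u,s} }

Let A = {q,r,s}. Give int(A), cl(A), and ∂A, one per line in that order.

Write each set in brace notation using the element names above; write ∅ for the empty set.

int(A) = ∅
cl(A)  = {t,q,r,u,s}
∂A     = {t,q,r,u,s}

interior: largest open inside A is ∅ (from ∅)
cl via duality: int({p,t,u}) = {p}, so X∖{p} = {t,q,r,u,s}
cl∖int = {t,q,r,u,s}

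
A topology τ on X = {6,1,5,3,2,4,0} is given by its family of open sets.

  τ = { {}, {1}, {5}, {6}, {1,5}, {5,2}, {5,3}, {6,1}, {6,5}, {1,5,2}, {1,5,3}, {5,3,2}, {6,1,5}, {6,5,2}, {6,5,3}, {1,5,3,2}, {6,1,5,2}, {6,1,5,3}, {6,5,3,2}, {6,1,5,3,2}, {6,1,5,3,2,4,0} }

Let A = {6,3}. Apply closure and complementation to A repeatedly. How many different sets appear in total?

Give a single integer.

cl via duality: int({1,5,2,4,0}) = {1,5,2}, so X∖{1,5,2} = {6,3,4,0}
Write k for closure, c for complement:
  1. A     = {6,3}
  2. kA    = {6,3,4,0}
  3. cA    = {1,5,2,4,0}
  4. ckA   = {1,5,2}
  5. kcA   = {1,5,3,2,4,0}
  6. ckcA  = {6}
  7. kckcA = {6,4,0}
  8. ckckcA = {1,5,3,2}
applying k or c yields no new set

8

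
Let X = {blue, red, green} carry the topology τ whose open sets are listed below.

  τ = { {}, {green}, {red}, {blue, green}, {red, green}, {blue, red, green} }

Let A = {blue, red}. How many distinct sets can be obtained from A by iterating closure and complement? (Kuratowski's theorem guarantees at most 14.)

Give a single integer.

cl via duality: int({green}) = {green}, so X∖{green} = {blue, red}
Write k for closure, c for complement:
  1. A     = {blue, red}
  2. cA    = {green}
  3. kcA   = {blue, green}
  4. ckcA  = {red}
applying k or c yields no new set

4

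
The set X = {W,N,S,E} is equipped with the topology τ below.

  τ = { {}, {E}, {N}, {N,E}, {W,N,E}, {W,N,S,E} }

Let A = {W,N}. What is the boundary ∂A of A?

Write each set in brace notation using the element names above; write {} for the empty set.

{W,S}

opens ⊆ A: {}, {N}; union → int = {N}
complement {S,E}; its interior {E}; cl(A) = X∖{E} = {W,N,S}
boundary = {W,N,S} ∖ {N} = {W,S}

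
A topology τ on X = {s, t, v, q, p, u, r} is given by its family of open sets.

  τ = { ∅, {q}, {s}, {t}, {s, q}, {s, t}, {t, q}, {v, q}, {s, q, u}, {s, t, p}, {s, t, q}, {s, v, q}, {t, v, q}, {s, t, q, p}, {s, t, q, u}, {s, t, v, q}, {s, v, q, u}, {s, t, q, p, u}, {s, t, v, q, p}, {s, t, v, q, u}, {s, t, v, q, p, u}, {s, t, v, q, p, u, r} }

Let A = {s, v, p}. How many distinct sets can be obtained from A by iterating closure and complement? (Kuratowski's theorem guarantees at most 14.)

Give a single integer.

cl via duality: int({t, q, u, r}) = {t, q}, so X∖{t, q} = {s, v, p, u, r}
Write k for closure, c for complement:
  1. A     = {s, v, p}
  2. kA    = {s, v, p, u, r}
  3. cA    = {t, q, u, r}
  4. ckA   = {t, q}
  5. kcA   = {t, v, q, p, u, r}
  6. ckcA  = {s}
  7. kckcA = {s, p, u, r}
  8. ckckcA = {t, v, q}
applying k or c yields no new set

8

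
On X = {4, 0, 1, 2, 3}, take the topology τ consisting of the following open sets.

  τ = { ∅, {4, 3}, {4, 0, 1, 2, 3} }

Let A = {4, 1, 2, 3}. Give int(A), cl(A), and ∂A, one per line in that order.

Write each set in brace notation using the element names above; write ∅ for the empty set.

int(A) = {4, 3}
cl(A)  = {4, 0, 1, 2, 3}
∂A     = {0, 1, 2}

U open, U⊆A: ∅, {4, 3}. int(A) = ⋃ = {4, 3}
X∖A={0}, int(X∖A)=∅, hence cl(A)={4, 0, 1, 2, 3}
∂A: remove int from cl → {0, 1, 2}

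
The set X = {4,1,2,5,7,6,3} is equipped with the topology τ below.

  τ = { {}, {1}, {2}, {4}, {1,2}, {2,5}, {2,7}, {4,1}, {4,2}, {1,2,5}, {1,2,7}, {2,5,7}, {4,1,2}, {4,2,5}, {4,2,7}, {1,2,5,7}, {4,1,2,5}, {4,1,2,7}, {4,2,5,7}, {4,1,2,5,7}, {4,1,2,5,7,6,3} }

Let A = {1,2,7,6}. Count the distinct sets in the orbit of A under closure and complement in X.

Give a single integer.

8

cl via duality: int({4,5,3}) = {4}, so X∖{4} = {1,2,5,7,6,3}
Write k for closure, c for complement:
  1. A     = {1,2,7,6}
  2. kA    = {1,2,5,7,6,3}
  3. cA    = {4,5,3}
  4. ckA   = {4}
  5. kcA   = {4,5,6,3}
  6. kckA  = {4,6,3}
  7. ckcA  = {1,2,7}
  8. ckckA = {1,2,5,7}
applying k or c yields no new set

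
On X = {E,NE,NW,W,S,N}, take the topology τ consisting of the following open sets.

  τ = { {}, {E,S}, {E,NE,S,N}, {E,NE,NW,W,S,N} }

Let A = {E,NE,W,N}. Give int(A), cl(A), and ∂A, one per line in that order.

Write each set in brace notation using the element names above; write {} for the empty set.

int(A) = {}
cl(A)  = {E,NE,NW,W,S,N}
∂A     = {E,NE,NW,W,S,N}

opens ⊆ A: {}; union → int = {}
complement {NW,S}; its interior {}; cl(A) = X∖{} = {E,NE,NW,W,S,N}
boundary = {E,NE,NW,W,S,N} ∖ {} = {E,NE,NW,W,S,N}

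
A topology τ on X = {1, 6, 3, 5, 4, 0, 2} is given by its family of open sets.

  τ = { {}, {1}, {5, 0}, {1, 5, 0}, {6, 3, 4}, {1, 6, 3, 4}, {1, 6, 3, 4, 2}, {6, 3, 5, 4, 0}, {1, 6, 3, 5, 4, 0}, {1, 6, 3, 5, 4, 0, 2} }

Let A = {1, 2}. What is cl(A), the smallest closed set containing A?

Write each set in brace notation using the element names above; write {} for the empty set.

cl via duality: int({6, 3, 5, 4, 0}) = {6, 3, 5, 4, 0}, so X∖{6, 3, 5, 4, 0} = {1, 2}

{1, 2}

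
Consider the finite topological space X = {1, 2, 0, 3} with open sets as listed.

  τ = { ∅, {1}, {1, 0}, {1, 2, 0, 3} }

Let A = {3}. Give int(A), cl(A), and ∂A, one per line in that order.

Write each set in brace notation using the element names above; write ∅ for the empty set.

int(A) = ∅
cl(A)  = {2, 3}
∂A     = {2, 3}

interior: largest open inside A is ∅ (from ∅)
cl via duality: int({1, 2, 0}) = {1, 0}, so X∖{1, 0} = {2, 3}
cl∖int = {2, 3}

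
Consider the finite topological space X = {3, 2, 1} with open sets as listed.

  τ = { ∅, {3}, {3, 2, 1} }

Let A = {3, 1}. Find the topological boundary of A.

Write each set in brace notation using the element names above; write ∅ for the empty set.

open subsets of A: ∅, {3}; so int(A) = {3}
closure: X∖int(X∖A) = X∖∅ = {3, 2, 1}
∂A = {3, 2, 1} minus {3} = {2, 1}

{2, 1}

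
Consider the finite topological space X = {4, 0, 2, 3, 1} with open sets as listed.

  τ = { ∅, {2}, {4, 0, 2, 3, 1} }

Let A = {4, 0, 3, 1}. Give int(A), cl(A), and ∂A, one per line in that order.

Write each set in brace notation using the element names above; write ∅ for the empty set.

interior: largest open inside A is ∅ (from ∅)
cl via duality: int({2}) = {2}, so X∖{2} = {4, 0, 3, 1}
cl∖int = {4, 0, 3, 1}

int(A) = ∅
cl(A)  = {4, 0, 3, 1}
∂A     = {4, 0, 3, 1}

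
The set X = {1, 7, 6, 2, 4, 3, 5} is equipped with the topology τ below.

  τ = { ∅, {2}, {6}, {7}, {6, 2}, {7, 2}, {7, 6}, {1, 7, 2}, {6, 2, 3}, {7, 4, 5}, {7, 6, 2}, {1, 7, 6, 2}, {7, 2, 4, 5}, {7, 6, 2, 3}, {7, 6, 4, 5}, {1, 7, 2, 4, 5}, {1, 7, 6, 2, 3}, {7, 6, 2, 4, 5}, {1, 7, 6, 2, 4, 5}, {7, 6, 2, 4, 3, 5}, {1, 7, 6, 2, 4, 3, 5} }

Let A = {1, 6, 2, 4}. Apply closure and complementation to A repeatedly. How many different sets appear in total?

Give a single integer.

10

complement {7, 3, 5}; its interior {7}; cl(A) = X∖{7} = {1, 6, 2, 4, 3, 5}
With k = closure, c = complement:
  1. A     = {1, 6, 2, 4}
  2. kA    = {1, 6, 2, 4, 3, 5}
  3. cA    = {7, 3, 5}
  4. ckA   = {7}
  5. kcA   = {1, 7, 4, 3, 5}
  6. kckA  = {1, 7, 4, 5}
  7. ckcA  = {6, 2}
  8. ckckA = {6, 2, 3}
  9. kckcA = {1, 6, 2, 3}
  10. ckckcA = {7, 4, 5}
k, c of each give nothing new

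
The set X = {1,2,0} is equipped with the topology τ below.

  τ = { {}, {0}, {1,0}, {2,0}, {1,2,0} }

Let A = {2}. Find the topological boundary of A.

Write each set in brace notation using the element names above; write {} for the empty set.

interior: largest open inside A is {} (from {})
cl via duality: int({1,0}) = {1,0}, so X∖{1,0} = {2}
cl∖int = {2}

{2}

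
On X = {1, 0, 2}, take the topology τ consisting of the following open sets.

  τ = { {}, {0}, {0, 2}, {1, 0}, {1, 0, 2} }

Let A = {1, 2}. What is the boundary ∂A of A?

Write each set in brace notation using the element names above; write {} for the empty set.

opens ⊆ A: {}; union → int = {}
complement {0}; its interior {0}; cl(A) = X∖{0} = {1, 2}
boundary = {1, 2} ∖ {} = {1, 2}

{1, 2}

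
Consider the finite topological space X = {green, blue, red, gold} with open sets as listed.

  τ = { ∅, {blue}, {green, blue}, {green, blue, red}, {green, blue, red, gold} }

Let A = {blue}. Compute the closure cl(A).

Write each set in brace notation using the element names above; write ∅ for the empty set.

X∖A={green, red, gold}, int(X∖A)=∅, hence cl(A)={green, blue, red, gold}

{green, blue, red, gold}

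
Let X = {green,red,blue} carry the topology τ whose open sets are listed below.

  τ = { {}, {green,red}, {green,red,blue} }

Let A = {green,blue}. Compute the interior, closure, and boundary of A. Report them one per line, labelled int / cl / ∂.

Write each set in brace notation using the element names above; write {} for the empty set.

int(A) = {}
cl(A)  = {green,red,blue}
∂A     = {green,red,blue}

opens ⊆ A: {}; union → int = {}
complement {red}; its interior {}; cl(A) = X∖{} = {green,red,blue}
boundary = {green,red,blue} ∖ {} = {green,red,blue}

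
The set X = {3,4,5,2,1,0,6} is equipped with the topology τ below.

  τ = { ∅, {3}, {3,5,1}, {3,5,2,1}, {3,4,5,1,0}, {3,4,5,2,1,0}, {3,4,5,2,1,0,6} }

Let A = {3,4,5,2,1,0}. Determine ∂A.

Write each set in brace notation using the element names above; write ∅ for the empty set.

U open, U⊆A: ∅, {3}, {3,5,1}, {3,5,2,1}, {3,4,5,1,0}, {3,4,5,2,1,0}. int(A) = ⋃ = {3,4,5,2,1,0}
X∖A={6}, int(X∖A)=∅, hence cl(A)={3,4,5,2,1,0,6}
∂A: remove int from cl → {6}

{6}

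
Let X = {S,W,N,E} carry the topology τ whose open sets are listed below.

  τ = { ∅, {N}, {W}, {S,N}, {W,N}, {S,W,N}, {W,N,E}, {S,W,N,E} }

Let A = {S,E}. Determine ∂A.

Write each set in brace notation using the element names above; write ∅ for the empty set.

{S,E}

opens ⊆ A: ∅; union → int = ∅
complement {W,N}; its interior {W,N}; cl(A) = X∖{W,N} = {S,E}
boundary = {S,E} ∖ ∅ = {S,E}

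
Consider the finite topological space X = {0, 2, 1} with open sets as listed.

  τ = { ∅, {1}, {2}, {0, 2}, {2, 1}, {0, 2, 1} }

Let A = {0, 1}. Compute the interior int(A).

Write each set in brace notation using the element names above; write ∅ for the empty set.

{1}

open subsets of A: ∅, {1}; so int(A) = {1}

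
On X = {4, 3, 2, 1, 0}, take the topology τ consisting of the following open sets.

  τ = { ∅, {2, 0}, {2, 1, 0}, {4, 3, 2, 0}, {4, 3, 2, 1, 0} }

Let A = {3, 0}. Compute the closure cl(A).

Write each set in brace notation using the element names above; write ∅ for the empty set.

cl via duality: int({4, 2, 1}) = ∅, so X∖∅ = {4, 3, 2, 1, 0}

{4, 3, 2, 1, 0}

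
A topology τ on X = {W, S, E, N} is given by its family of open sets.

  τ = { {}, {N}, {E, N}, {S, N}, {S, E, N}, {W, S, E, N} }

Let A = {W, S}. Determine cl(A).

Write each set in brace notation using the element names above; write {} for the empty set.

closure: X∖int(X∖A) = X∖{E, N} = {W, S}

{W, S}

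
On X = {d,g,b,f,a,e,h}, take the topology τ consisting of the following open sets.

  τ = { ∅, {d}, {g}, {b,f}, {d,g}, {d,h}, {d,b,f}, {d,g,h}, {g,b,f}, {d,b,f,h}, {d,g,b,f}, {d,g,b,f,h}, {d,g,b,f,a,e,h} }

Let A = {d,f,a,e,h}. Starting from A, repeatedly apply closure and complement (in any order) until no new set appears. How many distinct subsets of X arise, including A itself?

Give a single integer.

10

complement {g,b}; its interior {g}; cl(A) = X∖{g} = {d,b,f,a,e,h}
With k = closure, c = complement:
  1. A     = {d,f,a,e,h}
  2. kA    = {d,b,f,a,e,h}
  3. cA    = {g,b}
  4. ckA   = {g}
  5. kcA   = {g,b,f,a,e}
  6. kckA  = {g,a,e}
  7. ckcA  = {d,h}
  8. ckckA = {d,b,f,h}
  9. kckcA = {d,a,e,h}
  10. ckckcA = {g,b,f}
k, c of each give nothing new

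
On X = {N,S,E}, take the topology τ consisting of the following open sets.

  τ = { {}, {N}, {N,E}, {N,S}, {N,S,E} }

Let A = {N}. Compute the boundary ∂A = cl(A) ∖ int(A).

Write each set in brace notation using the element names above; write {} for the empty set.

U open, U⊆A: {}, {N}. int(A) = ⋃ = {N}
X∖A={S,E}, int(X∖A)={}, hence cl(A)={N,S,E}
∂A: remove int from cl → {S,E}

{S,E}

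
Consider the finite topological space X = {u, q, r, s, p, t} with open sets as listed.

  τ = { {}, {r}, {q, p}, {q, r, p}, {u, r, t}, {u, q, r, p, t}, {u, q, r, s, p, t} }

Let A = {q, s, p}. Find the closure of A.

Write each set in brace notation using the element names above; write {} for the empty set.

{q, s, p}

cl via duality: int({u, r, t}) = {u, r, t}, so X∖{u, r, t} = {q, s, p}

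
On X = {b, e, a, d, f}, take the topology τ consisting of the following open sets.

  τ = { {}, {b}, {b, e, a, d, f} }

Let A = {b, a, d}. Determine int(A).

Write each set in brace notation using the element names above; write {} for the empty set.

U open, U⊆A: {}, {b}. int(A) = ⋃ = {b}

{b}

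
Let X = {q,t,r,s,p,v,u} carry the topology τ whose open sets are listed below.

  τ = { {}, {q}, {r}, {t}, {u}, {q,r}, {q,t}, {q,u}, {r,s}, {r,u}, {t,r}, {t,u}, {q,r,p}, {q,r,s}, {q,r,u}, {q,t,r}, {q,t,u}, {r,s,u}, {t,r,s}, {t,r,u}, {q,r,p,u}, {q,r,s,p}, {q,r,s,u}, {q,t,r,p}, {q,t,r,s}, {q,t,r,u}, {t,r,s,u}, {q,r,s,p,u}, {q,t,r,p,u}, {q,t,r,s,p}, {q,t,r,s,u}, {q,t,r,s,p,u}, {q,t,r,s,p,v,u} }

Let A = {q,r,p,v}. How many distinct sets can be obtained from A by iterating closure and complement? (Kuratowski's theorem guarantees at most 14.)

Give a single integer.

8

complement {t,s,u}; its interior {t,u}; cl(A) = X∖{t,u} = {q,r,s,p,v}
With k = closure, c = complement:
  1. A     = {q,r,p,v}
  2. kA    = {q,r,s,p,v}
  3. cA    = {t,s,u}
  4. ckA   = {t,u}
  5. kcA   = {t,s,v,u}
  6. kckA  = {t,v,u}
  7. ckcA  = {q,r,p}
  8. ckckA = {q,r,s,p}
k, c of each give nothing new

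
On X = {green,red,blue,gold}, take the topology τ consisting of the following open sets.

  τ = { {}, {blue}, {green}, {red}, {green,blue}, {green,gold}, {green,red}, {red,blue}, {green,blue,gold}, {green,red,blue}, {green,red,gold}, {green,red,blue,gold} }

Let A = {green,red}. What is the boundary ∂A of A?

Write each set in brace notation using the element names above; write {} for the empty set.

{gold}

opens ⊆ A: {}, {red}, {green}, {green,red}; union → int = {green,red}
complement {blue,gold}; its interior {blue}; cl(A) = X∖{blue} = {green,red,gold}
boundary = {green,red,gold} ∖ {green,red} = {gold}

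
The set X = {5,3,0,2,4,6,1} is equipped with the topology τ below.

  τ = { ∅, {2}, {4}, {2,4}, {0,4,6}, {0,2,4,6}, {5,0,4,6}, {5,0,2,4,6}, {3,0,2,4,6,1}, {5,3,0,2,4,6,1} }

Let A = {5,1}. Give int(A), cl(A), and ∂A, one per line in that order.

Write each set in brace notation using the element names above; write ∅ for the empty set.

int(A) = ∅
cl(A)  = {5,3,1}
∂A     = {5,3,1}

interior: largest open inside A is ∅ (from ∅)
cl via duality: int({3,0,2,4,6}) = {0,2,4,6}, so X∖{0,2,4,6} = {5,3,1}
cl∖int = {5,3,1}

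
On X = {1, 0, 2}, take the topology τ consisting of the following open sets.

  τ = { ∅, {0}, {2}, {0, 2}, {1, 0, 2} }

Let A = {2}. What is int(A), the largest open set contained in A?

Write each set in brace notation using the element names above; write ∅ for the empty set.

{2}

open subsets of A: ∅, {2}; so int(A) = {2}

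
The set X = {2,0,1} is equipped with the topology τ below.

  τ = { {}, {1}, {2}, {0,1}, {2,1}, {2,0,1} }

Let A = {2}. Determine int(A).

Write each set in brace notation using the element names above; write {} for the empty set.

{2}

opens ⊆ A: {}, {2}; union → int = {2}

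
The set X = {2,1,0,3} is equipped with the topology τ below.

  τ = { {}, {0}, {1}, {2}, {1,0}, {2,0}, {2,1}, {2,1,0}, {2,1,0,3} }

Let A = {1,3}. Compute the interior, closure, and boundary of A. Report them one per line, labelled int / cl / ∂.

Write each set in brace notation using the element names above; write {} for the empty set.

opens ⊆ A: {}, {1}; union → int = {1}
complement {2,0}; its interior {2,0}; cl(A) = X∖{2,0} = {1,3}
boundary = {1,3} ∖ {1} = {3}

int(A) = {1}
cl(A)  = {1,3}
∂A     = {3}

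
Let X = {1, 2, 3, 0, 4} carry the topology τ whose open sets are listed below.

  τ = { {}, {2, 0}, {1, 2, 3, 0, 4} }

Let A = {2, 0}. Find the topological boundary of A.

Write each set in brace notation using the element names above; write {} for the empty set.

{1, 3, 4}

interior: largest open inside A is {2, 0} (from {}, {2, 0})
cl via duality: int({1, 3, 4}) = {}, so X∖{} = {1, 2, 3, 0, 4}
cl∖int = {1, 3, 4}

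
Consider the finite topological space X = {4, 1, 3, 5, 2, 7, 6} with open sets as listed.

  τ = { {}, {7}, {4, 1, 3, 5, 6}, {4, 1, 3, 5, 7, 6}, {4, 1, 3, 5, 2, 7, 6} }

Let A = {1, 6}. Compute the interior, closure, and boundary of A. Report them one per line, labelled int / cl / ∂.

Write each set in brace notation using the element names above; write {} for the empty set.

interior: largest open inside A is {} (from {})
cl via duality: int({4, 3, 5, 2, 7}) = {7}, so X∖{7} = {4, 1, 3, 5, 2, 6}
cl∖int = {4, 1, 3, 5, 2, 6}

int(A) = {}
cl(A)  = {4, 1, 3, 5, 2, 6}
∂A     = {4, 1, 3, 5, 2, 6}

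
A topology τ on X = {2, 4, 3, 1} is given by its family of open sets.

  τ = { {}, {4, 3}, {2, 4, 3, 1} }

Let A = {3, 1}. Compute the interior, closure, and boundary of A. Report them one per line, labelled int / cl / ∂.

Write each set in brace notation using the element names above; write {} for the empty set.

int(A) = {}
cl(A)  = {2, 4, 3, 1}
∂A     = {2, 4, 3, 1}

opens ⊆ A: {}; union → int = {}
complement {2, 4}; its interior {}; cl(A) = X∖{} = {2, 4, 3, 1}
boundary = {2, 4, 3, 1} ∖ {} = {2, 4, 3, 1}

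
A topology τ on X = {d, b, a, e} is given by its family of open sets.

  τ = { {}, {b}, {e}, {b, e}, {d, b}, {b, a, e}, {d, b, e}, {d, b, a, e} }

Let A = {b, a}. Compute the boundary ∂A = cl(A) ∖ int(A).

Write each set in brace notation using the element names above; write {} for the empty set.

{d, a}

U open, U⊆A: {}, {b}. int(A) = ⋃ = {b}
X∖A={d, e}, int(X∖A)={e}, hence cl(A)={d, b, a}
∂A: remove int from cl → {d, a}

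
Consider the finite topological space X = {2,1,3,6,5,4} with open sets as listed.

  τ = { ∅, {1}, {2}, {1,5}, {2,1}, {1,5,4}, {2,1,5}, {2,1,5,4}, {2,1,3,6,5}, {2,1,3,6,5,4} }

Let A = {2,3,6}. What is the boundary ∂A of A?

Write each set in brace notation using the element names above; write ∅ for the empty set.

{3,6}

interior: largest open inside A is {2} (from ∅, {2})
cl via duality: int({1,5,4}) = {1,5,4}, so X∖{1,5,4} = {2,3,6}
cl∖int = {3,6}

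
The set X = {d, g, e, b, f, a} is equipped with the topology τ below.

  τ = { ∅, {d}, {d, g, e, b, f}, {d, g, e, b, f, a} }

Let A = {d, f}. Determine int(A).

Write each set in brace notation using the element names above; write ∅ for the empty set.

{d}

U open, U⊆A: ∅, {d}. int(A) = ⋃ = {d}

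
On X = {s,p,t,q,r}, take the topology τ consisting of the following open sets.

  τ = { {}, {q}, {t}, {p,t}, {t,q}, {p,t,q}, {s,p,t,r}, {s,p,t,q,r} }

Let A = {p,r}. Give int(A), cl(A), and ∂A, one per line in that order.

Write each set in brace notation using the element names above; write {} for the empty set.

interior: largest open inside A is {} (from {})
cl via duality: int({s,t,q}) = {t,q}, so X∖{t,q} = {s,p,r}
cl∖int = {s,p,r}

int(A) = {}
cl(A)  = {s,p,r}
∂A     = {s,p,r}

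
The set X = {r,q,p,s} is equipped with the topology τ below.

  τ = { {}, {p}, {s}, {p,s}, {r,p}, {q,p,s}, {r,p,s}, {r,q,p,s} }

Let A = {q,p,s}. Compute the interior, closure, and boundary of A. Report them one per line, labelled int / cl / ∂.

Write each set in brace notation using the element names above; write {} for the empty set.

int(A) = {q,p,s}
cl(A)  = {r,q,p,s}
∂A     = {r}

interior: largest open inside A is {q,p,s} (from {}, {s}, {p}, {p,s}, {q,p,s})
cl via duality: int({r}) = {}, so X∖{} = {r,q,p,s}
cl∖int = {r}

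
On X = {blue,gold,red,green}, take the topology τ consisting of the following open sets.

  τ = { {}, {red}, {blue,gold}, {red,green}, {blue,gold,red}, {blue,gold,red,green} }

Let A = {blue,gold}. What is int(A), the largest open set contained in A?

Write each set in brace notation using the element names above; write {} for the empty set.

{blue,gold}

open subsets of A: {}, {blue,gold}; so int(A) = {blue,gold}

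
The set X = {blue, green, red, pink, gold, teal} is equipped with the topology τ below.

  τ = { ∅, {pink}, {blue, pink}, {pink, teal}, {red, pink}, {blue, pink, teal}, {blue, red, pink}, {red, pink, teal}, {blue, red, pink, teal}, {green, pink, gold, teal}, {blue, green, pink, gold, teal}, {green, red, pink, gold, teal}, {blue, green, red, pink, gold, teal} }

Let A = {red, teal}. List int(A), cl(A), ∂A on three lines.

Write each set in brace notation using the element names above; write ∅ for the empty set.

opens ⊆ A: ∅; union → int = ∅
complement {blue, green, pink, gold}; its interior {blue, pink}; cl(A) = X∖{blue, pink} = {green, red, gold, teal}
boundary = {green, red, gold, teal} ∖ ∅ = {green, red, gold, teal}

int(A) = ∅
cl(A)  = {green, red, gold, teal}
∂A     = {green, red, gold, teal}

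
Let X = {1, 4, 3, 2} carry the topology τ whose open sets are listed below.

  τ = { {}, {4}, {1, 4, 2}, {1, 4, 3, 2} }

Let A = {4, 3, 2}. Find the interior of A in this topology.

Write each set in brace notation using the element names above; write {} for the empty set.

U open, U⊆A: {}, {4}. int(A) = ⋃ = {4}

{4}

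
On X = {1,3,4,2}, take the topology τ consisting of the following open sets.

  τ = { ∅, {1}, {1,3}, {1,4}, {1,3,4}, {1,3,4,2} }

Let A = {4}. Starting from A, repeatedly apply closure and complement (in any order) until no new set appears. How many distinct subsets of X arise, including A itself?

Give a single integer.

6

complement {1,3,2}; its interior {1,3}; cl(A) = X∖{1,3} = {4,2}
With k = closure, c = complement:
  1. A     = {4}
  2. kA    = {4,2}
  3. cA    = {1,3,2}
  4. ckA   = {1,3}
  5. kcA   = {1,3,4,2}
  6. ckcA  = ∅
k, c of each give nothing new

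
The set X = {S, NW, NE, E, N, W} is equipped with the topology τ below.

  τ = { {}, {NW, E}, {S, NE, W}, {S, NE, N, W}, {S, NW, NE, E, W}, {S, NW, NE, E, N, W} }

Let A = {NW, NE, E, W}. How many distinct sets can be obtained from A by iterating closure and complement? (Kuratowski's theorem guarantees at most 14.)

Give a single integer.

6

X∖A={S, N}, int(X∖A)={}, hence cl(A)={S, NW, NE, E, N, W}
Orbit (k=closure, c=complement):
  1. A     = {NW, NE, E, W}
  2. kA    = {S, NW, NE, E, N, W}
  3. cA    = {S, N}
  4. ckA   = {}
  5. kcA   = {S, NE, N, W}
  6. ckcA  = {NW, E}
(closed under both — stop)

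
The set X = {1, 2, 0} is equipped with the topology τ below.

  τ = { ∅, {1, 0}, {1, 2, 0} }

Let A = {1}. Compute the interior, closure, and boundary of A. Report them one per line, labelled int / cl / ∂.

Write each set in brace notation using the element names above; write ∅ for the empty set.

int(A) = ∅
cl(A)  = {1, 2, 0}
∂A     = {1, 2, 0}

U open, U⊆A: ∅. int(A) = ⋃ = ∅
X∖A={2, 0}, int(X∖A)=∅, hence cl(A)={1, 2, 0}
∂A: remove int from cl → {1, 2, 0}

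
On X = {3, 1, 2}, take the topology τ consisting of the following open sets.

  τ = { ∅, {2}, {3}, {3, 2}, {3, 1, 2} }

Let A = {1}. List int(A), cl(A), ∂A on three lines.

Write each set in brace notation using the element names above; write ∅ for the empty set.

int(A) = ∅
cl(A)  = {1}
∂A     = {1}

U open, U⊆A: ∅. int(A) = ⋃ = ∅
X∖A={3, 2}, int(X∖A)={3, 2}, hence cl(A)={1}
∂A: remove int from cl → {1}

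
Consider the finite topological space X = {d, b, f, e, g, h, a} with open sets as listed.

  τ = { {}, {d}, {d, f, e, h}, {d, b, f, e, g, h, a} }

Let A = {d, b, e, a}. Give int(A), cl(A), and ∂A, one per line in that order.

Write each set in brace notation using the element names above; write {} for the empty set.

U open, U⊆A: {}, {d}. int(A) = ⋃ = {d}
X∖A={f, g, h}, int(X∖A)={}, hence cl(A)={d, b, f, e, g, h, a}
∂A: remove int from cl → {b, f, e, g, h, a}

int(A) = {d}
cl(A)  = {d, b, f, e, g, h, a}
∂A     = {b, f, e, g, h, a}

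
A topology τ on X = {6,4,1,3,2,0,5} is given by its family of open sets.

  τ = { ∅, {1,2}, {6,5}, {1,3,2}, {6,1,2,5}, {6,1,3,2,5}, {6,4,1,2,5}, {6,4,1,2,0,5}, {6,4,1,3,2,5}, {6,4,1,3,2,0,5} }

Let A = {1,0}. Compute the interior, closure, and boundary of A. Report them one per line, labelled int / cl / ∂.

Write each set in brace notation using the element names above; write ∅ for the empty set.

U open, U⊆A: ∅. int(A) = ⋃ = ∅
X∖A={6,4,3,2,5}, int(X∖A)={6,5}, hence cl(A)={4,1,3,2,0}
∂A: remove int from cl → {4,1,3,2,0}

int(A) = ∅
cl(A)  = {4,1,3,2,0}
∂A     = {4,1,3,2,0}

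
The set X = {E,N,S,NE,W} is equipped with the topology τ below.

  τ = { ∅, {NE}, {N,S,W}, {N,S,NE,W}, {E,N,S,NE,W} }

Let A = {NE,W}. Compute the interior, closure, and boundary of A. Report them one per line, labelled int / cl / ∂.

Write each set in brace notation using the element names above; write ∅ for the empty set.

open subsets of A: ∅, {NE}; so int(A) = {NE}
closure: X∖int(X∖A) = X∖∅ = {E,N,S,NE,W}
∂A = {E,N,S,NE,W} minus {NE} = {E,N,S,W}

int(A) = {NE}
cl(A)  = {E,N,S,NE,W}
∂A     = {E,N,S,W}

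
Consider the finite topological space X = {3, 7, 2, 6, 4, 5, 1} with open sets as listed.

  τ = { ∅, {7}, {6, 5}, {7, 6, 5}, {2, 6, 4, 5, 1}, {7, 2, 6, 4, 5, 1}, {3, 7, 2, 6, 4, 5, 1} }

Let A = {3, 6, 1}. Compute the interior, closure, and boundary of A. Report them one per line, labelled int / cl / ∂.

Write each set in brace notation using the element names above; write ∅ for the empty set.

int(A) = ∅
cl(A)  = {3, 2, 6, 4, 5, 1}
∂A     = {3, 2, 6, 4, 5, 1}

interior: largest open inside A is ∅ (from ∅)
cl via duality: int({7, 2, 4, 5}) = {7}, so X∖{7} = {3, 2, 6, 4, 5, 1}
cl∖int = {3, 2, 6, 4, 5, 1}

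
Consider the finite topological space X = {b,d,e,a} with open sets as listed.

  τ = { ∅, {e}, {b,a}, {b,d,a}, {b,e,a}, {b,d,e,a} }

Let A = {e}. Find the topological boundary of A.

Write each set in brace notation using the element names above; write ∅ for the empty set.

∅

open subsets of A: ∅, {e}; so int(A) = {e}
closure: X∖int(X∖A) = X∖{b,d,a} = {e}
∂A = {e} minus {e} = ∅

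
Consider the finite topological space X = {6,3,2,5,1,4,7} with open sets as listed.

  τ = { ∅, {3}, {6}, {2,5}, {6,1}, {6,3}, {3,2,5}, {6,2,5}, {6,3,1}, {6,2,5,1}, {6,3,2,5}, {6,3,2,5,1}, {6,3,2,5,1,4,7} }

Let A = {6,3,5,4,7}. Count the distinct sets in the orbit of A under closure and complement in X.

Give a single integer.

10

cl via duality: int({2,1}) = ∅, so X∖∅ = {6,3,2,5,1,4,7}
Write k for closure, c for complement:
  1. A     = {6,3,5,4,7}
  2. kA    = {6,3,2,5,1,4,7}
  3. cA    = {2,1}
  4. ckA   = ∅
  5. kcA   = {2,5,1,4,7}
  6. ckcA  = {6,3}
  7. kckcA = {6,3,1,4,7}
  8. ckckcA = {2,5}
  9. kckckcA = {2,5,4,7}
  10. ckckckcA = {6,3,1}
applying k or c yields no new set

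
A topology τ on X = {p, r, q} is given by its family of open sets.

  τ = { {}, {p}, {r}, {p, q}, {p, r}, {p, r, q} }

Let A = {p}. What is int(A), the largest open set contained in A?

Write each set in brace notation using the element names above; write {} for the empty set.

opens ⊆ A: {}, {p}; union → int = {p}

{p}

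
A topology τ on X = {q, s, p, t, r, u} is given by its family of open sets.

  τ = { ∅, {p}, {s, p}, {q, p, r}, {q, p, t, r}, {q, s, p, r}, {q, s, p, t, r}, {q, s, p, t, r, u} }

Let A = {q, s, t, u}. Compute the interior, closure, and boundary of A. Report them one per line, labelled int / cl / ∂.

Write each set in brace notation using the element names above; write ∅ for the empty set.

int(A) = ∅
cl(A)  = {q, s, t, r, u}
∂A     = {q, s, t, r, u}

open subsets of A: ∅; so int(A) = ∅
closure: X∖int(X∖A) = X∖{p} = {q, s, t, r, u}
∂A = {q, s, t, r, u} minus ∅ = {q, s, t, r, u}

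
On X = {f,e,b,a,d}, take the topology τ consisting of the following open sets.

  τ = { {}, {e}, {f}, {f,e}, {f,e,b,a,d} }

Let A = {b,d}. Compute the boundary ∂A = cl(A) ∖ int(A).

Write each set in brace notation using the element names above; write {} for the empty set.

{b,a,d}

opens ⊆ A: {}; union → int = {}
complement {f,e,a}; its interior {f,e}; cl(A) = X∖{f,e} = {b,a,d}
boundary = {b,a,d} ∖ {} = {b,a,d}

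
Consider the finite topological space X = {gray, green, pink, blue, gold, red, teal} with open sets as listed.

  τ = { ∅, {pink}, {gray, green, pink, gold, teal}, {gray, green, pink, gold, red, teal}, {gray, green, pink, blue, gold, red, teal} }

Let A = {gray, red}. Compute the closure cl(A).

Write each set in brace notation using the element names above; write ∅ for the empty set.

{gray, green, blue, gold, red, teal}

X∖A={green, pink, blue, gold, teal}, int(X∖A)={pink}, hence cl(A)={gray, green, blue, gold, red, teal}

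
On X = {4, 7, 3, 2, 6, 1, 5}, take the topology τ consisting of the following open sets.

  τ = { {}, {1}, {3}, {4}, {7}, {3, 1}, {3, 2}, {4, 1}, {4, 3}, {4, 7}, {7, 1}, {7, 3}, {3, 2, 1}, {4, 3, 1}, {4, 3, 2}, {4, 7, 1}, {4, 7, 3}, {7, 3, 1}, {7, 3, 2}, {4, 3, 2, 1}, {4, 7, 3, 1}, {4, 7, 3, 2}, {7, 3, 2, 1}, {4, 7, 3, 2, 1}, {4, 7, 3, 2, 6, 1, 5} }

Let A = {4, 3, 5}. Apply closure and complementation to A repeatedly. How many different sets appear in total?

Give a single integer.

8

cl via duality: int({7, 2, 6, 1}) = {7, 1}, so X∖{7, 1} = {4, 3, 2, 6, 5}
Write k for closure, c for complement:
  1. A     = {4, 3, 5}
  2. kA    = {4, 3, 2, 6, 5}
  3. cA    = {7, 2, 6, 1}
  4. ckA   = {7, 1}
  5. kcA   = {7, 2, 6, 1, 5}
  6. kckA  = {7, 6, 1, 5}
  7. ckcA  = {4, 3}
  8. ckckA = {4, 3, 2}
applying k or c yields no new set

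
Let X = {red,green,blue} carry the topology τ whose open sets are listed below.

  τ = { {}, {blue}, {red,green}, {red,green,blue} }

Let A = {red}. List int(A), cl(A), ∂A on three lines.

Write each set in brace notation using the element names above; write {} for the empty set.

interior: largest open inside A is {} (from {})
cl via duality: int({green,blue}) = {blue}, so X∖{blue} = {red,green}
cl∖int = {red,green}

int(A) = {}
cl(A)  = {red,green}
∂A     = {red,green}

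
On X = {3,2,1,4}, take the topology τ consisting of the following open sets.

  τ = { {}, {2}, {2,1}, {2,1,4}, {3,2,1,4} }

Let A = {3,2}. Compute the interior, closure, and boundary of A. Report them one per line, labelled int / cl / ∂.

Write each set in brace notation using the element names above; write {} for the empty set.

opens ⊆ A: {}, {2}; union → int = {2}
complement {1,4}; its interior {}; cl(A) = X∖{} = {3,2,1,4}
boundary = {3,2,1,4} ∖ {2} = {3,1,4}

int(A) = {2}
cl(A)  = {3,2,1,4}
∂A     = {3,1,4}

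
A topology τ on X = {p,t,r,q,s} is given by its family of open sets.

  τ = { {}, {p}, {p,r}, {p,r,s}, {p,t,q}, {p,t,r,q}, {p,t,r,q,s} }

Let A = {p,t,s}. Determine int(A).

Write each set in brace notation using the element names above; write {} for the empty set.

{p}

U open, U⊆A: {}, {p}. int(A) = ⋃ = {p}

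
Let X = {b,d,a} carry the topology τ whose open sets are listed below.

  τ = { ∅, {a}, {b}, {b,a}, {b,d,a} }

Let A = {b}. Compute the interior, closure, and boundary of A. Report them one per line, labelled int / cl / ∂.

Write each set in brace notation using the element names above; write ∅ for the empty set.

int(A) = {b}
cl(A)  = {b,d}
∂A     = {d}

opens ⊆ A: ∅, {b}; union → int = {b}
complement {d,a}; its interior {a}; cl(A) = X∖{a} = {b,d}
boundary = {b,d} ∖ {b} = {d}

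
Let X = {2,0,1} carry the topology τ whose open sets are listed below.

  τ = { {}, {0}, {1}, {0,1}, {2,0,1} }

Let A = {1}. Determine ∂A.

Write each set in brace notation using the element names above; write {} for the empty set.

interior: largest open inside A is {1} (from {}, {1})
cl via duality: int({2,0}) = {0}, so X∖{0} = {2,1}
cl∖int = {2}

{2}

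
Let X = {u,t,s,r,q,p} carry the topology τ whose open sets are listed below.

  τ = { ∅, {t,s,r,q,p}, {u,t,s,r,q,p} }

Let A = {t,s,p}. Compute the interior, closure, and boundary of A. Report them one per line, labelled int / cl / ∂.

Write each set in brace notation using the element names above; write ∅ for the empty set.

opens ⊆ A: ∅; union → int = ∅
complement {u,r,q}; its interior ∅; cl(A) = X∖∅ = {u,t,s,r,q,p}
boundary = {u,t,s,r,q,p} ∖ ∅ = {u,t,s,r,q,p}

int(A) = ∅
cl(A)  = {u,t,s,r,q,p}
∂A     = {u,t,s,r,q,p}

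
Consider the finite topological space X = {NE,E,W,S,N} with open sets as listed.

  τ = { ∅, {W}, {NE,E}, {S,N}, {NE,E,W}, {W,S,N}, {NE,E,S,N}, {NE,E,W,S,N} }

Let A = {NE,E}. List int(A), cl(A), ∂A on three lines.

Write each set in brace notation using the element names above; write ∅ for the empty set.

opens ⊆ A: ∅, {NE,E}; union → int = {NE,E}
complement {W,S,N}; its interior {W,S,N}; cl(A) = X∖{W,S,N} = {NE,E}
boundary = {NE,E} ∖ {NE,E} = ∅

int(A) = {NE,E}
cl(A)  = {NE,E}
∂A     = ∅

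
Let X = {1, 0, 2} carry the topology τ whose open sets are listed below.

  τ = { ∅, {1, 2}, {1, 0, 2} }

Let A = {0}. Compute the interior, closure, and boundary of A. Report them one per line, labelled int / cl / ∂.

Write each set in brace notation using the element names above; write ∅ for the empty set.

int(A) = ∅
cl(A)  = {0}
∂A     = {0}

U open, U⊆A: ∅. int(A) = ⋃ = ∅
X∖A={1, 2}, int(X∖A)={1, 2}, hence cl(A)={0}
∂A: remove int from cl → {0}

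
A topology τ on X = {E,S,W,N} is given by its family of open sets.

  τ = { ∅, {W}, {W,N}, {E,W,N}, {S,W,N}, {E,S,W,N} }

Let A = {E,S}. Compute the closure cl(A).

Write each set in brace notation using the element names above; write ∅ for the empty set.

closure: X∖int(X∖A) = X∖{W,N} = {E,S}

{E,S}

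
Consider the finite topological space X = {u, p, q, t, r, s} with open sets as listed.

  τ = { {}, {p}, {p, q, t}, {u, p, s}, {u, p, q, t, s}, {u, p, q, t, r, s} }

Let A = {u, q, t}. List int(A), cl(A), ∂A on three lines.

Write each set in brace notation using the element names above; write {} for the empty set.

int(A) = {}
cl(A)  = {u, q, t, r, s}
∂A     = {u, q, t, r, s}

U open, U⊆A: {}. int(A) = ⋃ = {}
X∖A={p, r, s}, int(X∖A)={p}, hence cl(A)={u, q, t, r, s}
∂A: remove int from cl → {u, q, t, r, s}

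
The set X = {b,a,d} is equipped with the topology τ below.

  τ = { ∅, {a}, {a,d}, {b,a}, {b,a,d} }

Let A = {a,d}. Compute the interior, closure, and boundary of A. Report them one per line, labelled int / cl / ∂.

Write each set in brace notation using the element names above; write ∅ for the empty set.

open subsets of A: ∅, {a}, {a,d}; so int(A) = {a,d}
closure: X∖int(X∖A) = X∖∅ = {b,a,d}
∂A = {b,a,d} minus {a,d} = {b}

int(A) = {a,d}
cl(A)  = {b,a,d}
∂A     = {b}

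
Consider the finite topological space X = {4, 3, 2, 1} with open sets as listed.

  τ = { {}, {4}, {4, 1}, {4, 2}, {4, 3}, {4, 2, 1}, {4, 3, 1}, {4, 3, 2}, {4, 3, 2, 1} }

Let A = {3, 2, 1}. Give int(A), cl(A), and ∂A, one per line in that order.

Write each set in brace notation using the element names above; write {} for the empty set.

int(A) = {}
cl(A)  = {3, 2, 1}
∂A     = {3, 2, 1}

U open, U⊆A: {}. int(A) = ⋃ = {}
X∖A={4}, int(X∖A)={4}, hence cl(A)={3, 2, 1}
∂A: remove int from cl → {3, 2, 1}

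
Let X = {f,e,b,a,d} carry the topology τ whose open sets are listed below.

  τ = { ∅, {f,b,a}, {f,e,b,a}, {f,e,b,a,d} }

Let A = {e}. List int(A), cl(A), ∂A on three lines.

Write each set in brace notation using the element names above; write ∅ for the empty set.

U open, U⊆A: ∅. int(A) = ⋃ = ∅
X∖A={f,b,a,d}, int(X∖A)={f,b,a}, hence cl(A)={e,d}
∂A: remove int from cl → {e,d}

int(A) = ∅
cl(A)  = {e,d}
∂A     = {e,d}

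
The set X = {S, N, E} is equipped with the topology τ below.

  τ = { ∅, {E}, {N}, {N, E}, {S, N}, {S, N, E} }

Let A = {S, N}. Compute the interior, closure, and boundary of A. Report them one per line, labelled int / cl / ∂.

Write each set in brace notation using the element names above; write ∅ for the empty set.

U open, U⊆A: ∅, {N}, {S, N}. int(A) = ⋃ = {S, N}
X∖A={E}, int(X∖A)={E}, hence cl(A)={S, N}
∂A: remove int from cl → ∅

int(A) = {S, N}
cl(A)  = {S, N}
∂A     = ∅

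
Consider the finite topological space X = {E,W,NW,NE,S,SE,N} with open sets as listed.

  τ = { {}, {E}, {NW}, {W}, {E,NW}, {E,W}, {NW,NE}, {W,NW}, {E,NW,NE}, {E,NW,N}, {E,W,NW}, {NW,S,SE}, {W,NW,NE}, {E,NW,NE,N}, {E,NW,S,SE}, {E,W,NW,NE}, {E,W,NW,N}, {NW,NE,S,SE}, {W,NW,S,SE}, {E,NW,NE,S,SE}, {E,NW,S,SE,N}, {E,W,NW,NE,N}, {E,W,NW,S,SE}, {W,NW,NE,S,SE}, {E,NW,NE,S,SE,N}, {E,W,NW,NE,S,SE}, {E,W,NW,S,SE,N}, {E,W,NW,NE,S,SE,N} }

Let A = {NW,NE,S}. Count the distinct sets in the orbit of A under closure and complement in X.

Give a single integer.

8

closure: X∖int(X∖A) = X∖{E,W} = {NW,NE,S,SE,N}
Let k=closure and c=complement:
  1. A     = {NW,NE,S}
  2. kA    = {NW,NE,S,SE,N}
  3. cA    = {E,W,SE,N}
  4. ckA   = {E,W}
  5. kcA   = {E,W,S,SE,N}
  6. kckA  = {E,W,N}
  7. ckcA  = {NW,NE}
  8. ckckA = {NW,NE,S,SE}
— saturated at 8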